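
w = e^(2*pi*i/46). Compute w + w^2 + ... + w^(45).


With w = e^(2*pi*i/46), all 46 of the 46th roots of unity w^0 = 1, w, ..., w^(45) sum to 0: 1 + w + ... + w^(45) = (1 - w^46)/(1 - w) = 0 since w^46 = 1, w ≠ 1.
Removing the root 1: w + w^2 + ... + w^(45) = 0 - 1 = -1

Sum = -1


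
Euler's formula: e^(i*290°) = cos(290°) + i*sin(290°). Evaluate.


cos(290°) = 0.3420
sin(290°) = -0.9397

e^(i*290°) = 0.3420 - 0.9397i


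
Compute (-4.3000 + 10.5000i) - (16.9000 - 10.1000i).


Real: -4.3 - 16.9 = -21.2
Imag: 10.5 + 10.1 = 20.6

-21.2000 + 20.6000i


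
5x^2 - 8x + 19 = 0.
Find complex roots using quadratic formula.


disc = (-8)^2 - 4*5*19 = 64 - 380 = -316
sqrt(|disc|) = sqrt(316) = 17.7764
Real part = 8/(2*5) = 0.8000
Imag part = 17.7764/(2*5) = 1.7776

0.8000 ± 1.7776i


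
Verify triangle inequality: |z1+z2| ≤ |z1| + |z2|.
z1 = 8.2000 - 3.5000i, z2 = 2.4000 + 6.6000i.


|z1| = sqrt(8.2^2 + (-3.5)^2) = sqrt(79.49) = 8.9157
|z2| = sqrt(2.4^2 + 6.6^2) = sqrt(49.32) = 7.0228
z1+z2 = 10.6000 + 3.1000i
|z1+z2| = sqrt(121.97) = 11.0440
|z1|+|z2| = 8.9157 + 7.0228 = 15.9385

|z1+z2| = 11.0440 ≤ |z1|+|z2| = 15.9385 (verified)


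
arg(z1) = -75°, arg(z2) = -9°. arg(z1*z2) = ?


arg(z1*z2) = -75° - 9° = -84°
Normalized to (-180°, 180°]: -84°

-84°


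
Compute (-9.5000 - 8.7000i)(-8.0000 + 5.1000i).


Real = -9.5*(-8) - (-8.7)*5.1 = 76 - (-44.37) = 120.37
Imag = -9.5*5.1 - (8)*(-8.7) = -48.45 + 69.6 = 21.15

120.3700 + 21.1500i


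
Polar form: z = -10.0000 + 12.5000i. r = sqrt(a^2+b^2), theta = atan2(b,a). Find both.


r = sqrt(100+156.25) = sqrt(256.25) = 16.0078
theta = atan2(12.5, -10) = 128.6598 degrees

r = 16.0078, theta = 128.6598 degrees


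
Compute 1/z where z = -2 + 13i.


|z|^2 = 4+169 = 173
1/z = (-2 - 13i)/173

1/z = -0.0116 - 0.0751i


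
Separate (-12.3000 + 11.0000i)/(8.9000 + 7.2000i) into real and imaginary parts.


Multiply by conjugate: (-12.3000 + 11.0000i)(8.9000 - 7.2000i) / (8.9^2 + 7.2^2)
Numerator real = -12.3*8.9 + 11*7.2 = -30.27
Numerator imag = 11*8.9 - (-12.3)*7.2 = 186.46
Denominator = 131.05
Re(z) = -30.27/131.05 = -0.2310
Im(z) = 186.46/131.05 = 1.4228

Re(z) = -0.2310, Im(z) = 1.4228


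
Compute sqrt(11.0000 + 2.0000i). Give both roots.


|z| = sqrt(121+4) = 11.1803
sqrt((|z|+a)/2) = sqrt((11.1803+11)/2) = sqrt(11.0902) = 3.3302
sqrt((|z|-a)/2) = sqrt((11.1803-11)/2) = sqrt(0.0902) = 0.3003

±(3.3302 + 0.3003i) i.e. 3.3302 + 0.3003i and -3.3302 - 0.3003i


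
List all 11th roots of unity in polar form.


The 11th roots of unity are cis(360k/11°) for k=0..10
Angle step = 360/11 = 32.7273°
Primitive root: cis(32.7273°)
Primitive root = 0.8413 + 0.5406i

11 roots at angles: 0°, 32.7273°, 65.4545°, 98.1818°, 130.9091°, 163.6364°, 196.3636°, 229.0909°, 261.8182°, 294.5455°, 327.2727°


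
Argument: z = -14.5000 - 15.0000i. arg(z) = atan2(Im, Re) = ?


Re = -14.5, Im = -15
arg = atan2(-15, -14.5) = -134.0290 degrees

arg(z) = -134.0290 degrees


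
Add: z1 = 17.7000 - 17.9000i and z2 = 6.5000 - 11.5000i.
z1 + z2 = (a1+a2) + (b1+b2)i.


Real: 17.7 + 6.5 = 24.2
Imag: -17.9 - 11.5 = -29.4

24.2000 - 29.4000i


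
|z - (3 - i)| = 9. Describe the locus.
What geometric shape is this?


|z - z0| = r is a circle with center z0 and radius r.
Center = (3, -1), radius = 9

Circle with center (3, -1) and radius 9


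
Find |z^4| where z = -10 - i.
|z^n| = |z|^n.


|z| = sqrt(100+1) = sqrt(101) = 10.0499
|z^4| = |z|^4 = (sqrt(101))^4 = 101^2 = 10201

|z^4| = 10201


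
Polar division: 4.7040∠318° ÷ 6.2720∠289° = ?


r = 4.7040 / 6.2720 = 0.7500
theta = 318° - 289° = 29° = 29° (mod 360)

0.7500 cis(29°)


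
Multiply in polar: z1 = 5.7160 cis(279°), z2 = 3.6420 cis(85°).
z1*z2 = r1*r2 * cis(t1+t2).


r = 5.7160 * 3.6420 = 20.8177
theta = 279° + 85° = 364° = 4° (mod 360)

20.8177 cis(4°)


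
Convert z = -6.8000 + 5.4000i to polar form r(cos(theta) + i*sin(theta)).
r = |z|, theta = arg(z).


r = sqrt(46.24+29.16) = sqrt(75.4) = 8.6833
theta = atan2(5.4, -6.8) = 141.5463 degrees

r = 8.6833, theta = 141.5463 degrees


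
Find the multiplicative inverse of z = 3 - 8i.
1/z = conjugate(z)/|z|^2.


|z|^2 = 9+64 = 73
1/z = (3 + 8i)/73

1/z = 0.0411 + 0.1096i


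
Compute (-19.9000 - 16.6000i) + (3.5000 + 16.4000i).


Real: -19.9 + 3.5 = -16.4
Imag: -16.6 + 16.4 = -0.2

-16.4000 - 0.2000i


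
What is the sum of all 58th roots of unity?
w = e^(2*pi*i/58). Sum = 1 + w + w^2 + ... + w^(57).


The sum of all 58th roots of unity is 0.
Geometric series: (1 - w^58)/(1 - w) = (1-1)/(1-w) = 0 since w^58 = 1, w ≠ 1.
Alternatively: coefficient of z^57 in z^58 - 1 is 0.

0


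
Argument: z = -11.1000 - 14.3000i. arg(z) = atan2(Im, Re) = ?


Re = -11.1, Im = -14.3
arg = atan2(-14.3, -11.1) = -127.8195 degrees

arg(z) = -127.8195 degrees


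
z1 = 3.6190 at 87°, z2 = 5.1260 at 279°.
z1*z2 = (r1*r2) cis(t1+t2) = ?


r = 3.6190 * 5.1260 = 18.5510
theta = 87° + 279° = 366° = 6° (mod 360)

18.5510 cis(6°)


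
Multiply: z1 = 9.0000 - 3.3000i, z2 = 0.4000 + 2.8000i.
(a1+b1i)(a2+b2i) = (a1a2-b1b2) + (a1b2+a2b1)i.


Real = 9*0.4 - (-3.3)*2.8 = 3.6 - (-9.24) = 12.84
Imag = 9*2.8 + 0.4*(-3.3) = 25.2 - (1.32) = 23.88

12.8400 + 23.8800i


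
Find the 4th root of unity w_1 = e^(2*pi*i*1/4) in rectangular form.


Angle = 360*1/4 = 90°
a = cos(90°) = 0
b = sin(90°) = 1.0000

0 + 1.0000i


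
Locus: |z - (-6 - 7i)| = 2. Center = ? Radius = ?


|z - z0| = r is a circle with center z0 and radius r.
Center = (-6, -7), radius = 2

Circle with center (-6, -7) and radius 2


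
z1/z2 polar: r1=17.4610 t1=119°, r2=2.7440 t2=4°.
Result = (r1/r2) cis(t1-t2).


r = 17.4610 / 2.7440 = 6.3633
theta = 119° - 4° = 115° = 115° (mod 360)

6.3633 cis(115°)


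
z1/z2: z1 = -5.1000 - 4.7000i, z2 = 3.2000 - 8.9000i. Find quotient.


Conjugate of z2 = 3.2000 + 8.9000i
Numerator: (-5.1000 - 4.7000i)(3.2000 + 8.9000i) = 25.5100 - 60.4300i
Denominator: 3.2^2 + (-8.9)^2 = 89.45
Result = (25.5100 - 60.4300i)/89.45

0.2852 - 0.6756i


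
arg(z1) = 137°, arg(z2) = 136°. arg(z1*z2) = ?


arg(z1*z2) = 137° + 136° = 273°
Normalized to (-180°, 180°]: -87°

-87°


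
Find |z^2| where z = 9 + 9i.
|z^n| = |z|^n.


|z| = sqrt(81+81) = sqrt(162) = 12.7279
|z^2| = |z|^2 = (sqrt(162))^2 = 162

|z^2| = 162


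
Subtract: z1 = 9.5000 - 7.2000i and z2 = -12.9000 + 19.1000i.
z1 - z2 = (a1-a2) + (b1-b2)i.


Real: 9.5 + 12.9 = 22.4
Imag: -7.2 - 19.1 = -26.3

22.4000 - 26.3000i


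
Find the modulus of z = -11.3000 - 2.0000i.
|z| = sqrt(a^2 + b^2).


|z| = sqrt((-11.3)^2 + (-2)^2) = sqrt(127.69 + 4) = sqrt(131.69) = 11.4756

|z| = 11.4756


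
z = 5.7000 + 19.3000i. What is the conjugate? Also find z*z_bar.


z_bar = 5.7000 - 19.3000i
z*z_bar = 5.7^2 + 19.3^2 = 32.49 + 372.49 = 404.98

z_bar = 5.7000 - 19.3000i, z*z_bar = 404.98


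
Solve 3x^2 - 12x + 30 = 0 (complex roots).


disc = (-12)^2 - 4*3*30 = 144 - 360 = -216
sqrt(|disc|) = sqrt(216) = 14.6969
Real part = 12/(2*3) = 2.0000
Imag part = 14.6969/(2*3) = 2.4495

2.0000 ± 2.4495i


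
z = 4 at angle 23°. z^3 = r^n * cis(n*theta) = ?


r^3 = 4^3 = 64
n*theta = 3*23° = 69° = 69° (mod 360)
a = 64*cos(69°) = 22.9355
b = 64*sin(69°) = 59.7491

64 cis(69°) = 22.9355 + 59.7491i


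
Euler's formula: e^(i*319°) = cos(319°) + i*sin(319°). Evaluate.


cos(319°) = 0.7547
sin(319°) = -0.6561

e^(i*319°) = 0.7547 - 0.6561i


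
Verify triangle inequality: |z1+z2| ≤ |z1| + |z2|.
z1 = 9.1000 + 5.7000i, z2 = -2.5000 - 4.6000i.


|z1| = sqrt(9.1^2 + 5.7^2) = sqrt(115.3) = 10.7378
|z2| = sqrt((-2.5)^2 + (-4.6)^2) = sqrt(27.41) = 5.2355
z1+z2 = 6.6000 + 1.1000i
|z1+z2| = sqrt(44.77) = 6.6910
|z1|+|z2| = 10.7378 + 5.2355 = 15.9733

|z1+z2| = 6.6910 ≤ |z1|+|z2| = 15.9733 (verified)


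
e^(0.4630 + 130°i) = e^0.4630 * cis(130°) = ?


e^0.4630 = 1.5888
cos(130°) = -0.6428
sin(130°) = 0.76604
Real = 1.5888*(-0.6428) = -1.0213
Imag = 1.5888*0.76604 = 1.2171

-1.0213 + 1.2171i


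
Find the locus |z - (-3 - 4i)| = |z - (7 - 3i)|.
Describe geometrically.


Equal distances means the locus is the perpendicular bisector of z1 and z2.
Midpoint = ((-3+7)/2, (-4+(-3))/2) = (2.0000, -3.5000)

Perpendicular bisector through (2.0000, -3.5000)


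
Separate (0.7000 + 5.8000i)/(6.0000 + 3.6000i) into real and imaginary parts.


Multiply by conjugate: (0.7000 + 5.8000i)(6.0000 - 3.6000i) / (6^2 + 3.6^2)
Numerator real = 0.7*6 + 5.8*3.6 = 25.08
Numerator imag = 5.8*6 - 0.7*3.6 = 32.28
Denominator = 48.96
Re(z) = 25.08/48.96 = 0.5123
Im(z) = 32.28/48.96 = 0.6593

Re(z) = 0.5123, Im(z) = 0.6593


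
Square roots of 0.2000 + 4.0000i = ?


|z| = sqrt(0.04+16) = 4.0050
sqrt((|z|+a)/2) = sqrt((4.0050+0.2)/2) = sqrt(2.1025) = 1.4500
sqrt((|z|-a)/2) = sqrt((4.0050-0.2)/2) = sqrt(1.9025) = 1.3793

±(1.4500 + 1.3793i) i.e. 1.4500 + 1.3793i and -1.4500 - 1.3793i


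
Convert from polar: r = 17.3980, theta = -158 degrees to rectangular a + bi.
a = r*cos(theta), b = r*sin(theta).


a = 17.3980*cos(-158°) = 17.3980*(-0.92718) = -16.1311
b = 17.3980*sin(-158°) = 17.3980*(-0.374607) = -6.5174

-16.1311 - 6.5174i


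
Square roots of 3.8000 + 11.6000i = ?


|z| = sqrt(14.44+134.56) = 12.2066
sqrt((|z|+a)/2) = sqrt((12.2066+3.8)/2) = sqrt(8.0033) = 2.8290
sqrt((|z|-a)/2) = sqrt((12.2066-3.8)/2) = sqrt(4.2033) = 2.0502

±(2.8290 + 2.0502i) i.e. 2.8290 + 2.0502i and -2.8290 - 2.0502i


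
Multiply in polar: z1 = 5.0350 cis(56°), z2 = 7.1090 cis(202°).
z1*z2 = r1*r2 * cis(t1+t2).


r = 5.0350 * 7.1090 = 35.7938
theta = 56° + 202° = 258° = 258° (mod 360)

35.7938 cis(258°)


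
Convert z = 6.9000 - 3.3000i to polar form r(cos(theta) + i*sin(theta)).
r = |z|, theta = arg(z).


r = sqrt(47.61+10.89) = sqrt(58.5) = 7.6485
theta = atan2(-3.3, 6.9) = -25.5600 degrees

r = 7.6485, theta = -25.5600 degrees


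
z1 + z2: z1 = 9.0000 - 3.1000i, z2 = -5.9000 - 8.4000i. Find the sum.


Real: 9 - 5.9 = 3.1
Imag: -3.1 - 8.4 = -11.5

3.1000 - 11.5000i


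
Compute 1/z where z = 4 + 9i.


|z|^2 = 16+81 = 97
1/z = (4 - 9i)/97

1/z = 0.0412 - 0.0928i


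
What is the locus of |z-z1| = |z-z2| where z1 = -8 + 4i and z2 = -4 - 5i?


Equal distances means the locus is the perpendicular bisector of z1 and z2.
Midpoint = ((-8+(-4))/2, (4+(-5))/2) = (-6.0000, -0.5000)

Perpendicular bisector through (-6.0000, -0.5000)


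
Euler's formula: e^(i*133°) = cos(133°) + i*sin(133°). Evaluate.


cos(133°) = -0.6820
sin(133°) = 0.7314

e^(i*133°) = -0.6820 + 0.7314i


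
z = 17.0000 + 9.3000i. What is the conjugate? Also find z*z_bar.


z_bar = 17.0000 - 9.3000i
z*z_bar = 17^2 + 9.3^2 = 289 + 86.49 = 375.49

z_bar = 17.0000 - 9.3000i, z*z_bar = 375.49


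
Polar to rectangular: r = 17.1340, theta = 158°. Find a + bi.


a = 17.1340*cos(158°) = 17.1340*(-0.927184) = -15.8864
b = 17.1340*sin(158°) = 17.1340*0.374607 = 6.4185

-15.8864 + 6.4185i


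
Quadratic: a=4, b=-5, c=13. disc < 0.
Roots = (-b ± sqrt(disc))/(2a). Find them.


disc = (-5)^2 - 4*4*13 = 25 - 208 = -183
sqrt(|disc|) = sqrt(183) = 13.5277
Real part = 5/(2*4) = 0.6250
Imag part = 13.5277/(2*4) = 1.6910

0.6250 ± 1.6910i


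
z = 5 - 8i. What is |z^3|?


|z| = sqrt(25+64) = sqrt(89) = 9.4340
|z^3| = |z|^3 = (sqrt(89))^3 = 89*sqrt(89)

|z^3| = 89*sqrt(89) ≈ 839.6243


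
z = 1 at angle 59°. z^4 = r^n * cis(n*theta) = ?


r^4 = 1^4 = 1
n*theta = 4*59° = 236° = 236° (mod 360)
a = 1*cos(236°) = -0.5592
b = 1*sin(236°) = -0.8290

1 cis(236°) = -0.5592 - 0.8290i


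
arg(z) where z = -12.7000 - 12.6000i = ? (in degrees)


Re = -12.7, Im = -12.6
arg = atan2(-12.6, -12.7) = -135.2265 degrees

arg(z) = -135.2265 degrees


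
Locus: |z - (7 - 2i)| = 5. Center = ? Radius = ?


|z - z0| = r is a circle with center z0 and radius r.
Center = (7, -2), radius = 5

Circle with center (7, -2) and radius 5


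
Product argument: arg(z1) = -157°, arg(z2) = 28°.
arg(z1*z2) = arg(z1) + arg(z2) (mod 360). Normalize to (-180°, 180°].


arg(z1*z2) = -157° + 28° = -129°
Normalized to (-180°, 180°]: -129°

-129°


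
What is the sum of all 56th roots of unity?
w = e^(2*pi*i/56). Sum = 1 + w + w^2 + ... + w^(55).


The sum of all 56th roots of unity is 0.
Geometric series: (1 - w^56)/(1 - w) = (1-1)/(1-w) = 0 since w^56 = 1, w ≠ 1.
Alternatively: coefficient of z^55 in z^56 - 1 is 0.

0


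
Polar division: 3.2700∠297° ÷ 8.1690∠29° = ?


r = 3.2700 / 8.1690 = 0.4003
theta = 297° - 29° = 268° = 268° (mod 360)

0.4003 cis(268°)


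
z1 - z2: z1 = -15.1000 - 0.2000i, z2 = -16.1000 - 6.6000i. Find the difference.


Real: -15.1 + 16.1 = 1
Imag: -0.2 + 6.6 = 6.4

1.0000 + 6.4000i


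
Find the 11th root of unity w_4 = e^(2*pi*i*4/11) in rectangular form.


Angle = 360*4/11 = 130.9091°
a = cos(130.9091°) = -0.6549
b = sin(130.9091°) = 0.7557

-0.6549 + 0.7557i


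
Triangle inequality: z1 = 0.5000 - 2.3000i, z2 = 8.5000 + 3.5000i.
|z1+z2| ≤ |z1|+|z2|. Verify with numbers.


|z1| = sqrt(0.5^2 + (-2.3)^2) = sqrt(5.54) = 2.3537
|z2| = sqrt(8.5^2 + 3.5^2) = sqrt(84.5) = 9.1924
z1+z2 = 9.0000 + 1.2000i
|z1+z2| = sqrt(82.44) = 9.0796
|z1|+|z2| = 2.3537 + 9.1924 = 11.5461

|z1+z2| = 9.0796 ≤ |z1|+|z2| = 11.5461 (verified)


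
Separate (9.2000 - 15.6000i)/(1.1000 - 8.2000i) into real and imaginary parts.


Multiply by conjugate: (9.2000 - 15.6000i)(1.1000 + 8.2000i) / (1.1^2 + (-8.2)^2)
Numerator real = 9.2*1.1 - (15.6)*(-8.2) = 138.04
Numerator imag = -15.6*1.1 - 9.2*(-8.2) = 58.28
Denominator = 68.45
Re(z) = 138.04/68.45 = 2.0167
Im(z) = 58.28/68.45 = 0.8514

Re(z) = 2.0167, Im(z) = 0.8514


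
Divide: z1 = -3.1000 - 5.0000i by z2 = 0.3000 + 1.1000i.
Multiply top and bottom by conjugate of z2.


Conjugate of z2 = 0.3000 - 1.1000i
Numerator: (-3.1000 - 5.0000i)(0.3000 - 1.1000i) = -6.4300 + 1.9100i
Denominator: 0.3^2 + 1.1^2 = 1.3
Result = (-6.4300 + 1.9100i)/1.3

-4.9462 + 1.4692i


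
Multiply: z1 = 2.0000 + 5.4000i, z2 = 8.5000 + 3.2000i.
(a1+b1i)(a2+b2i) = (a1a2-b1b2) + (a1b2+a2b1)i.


Real = 2*8.5 - 5.4*3.2 = 17 - 17.28 = -0.28
Imag = 2*3.2 + 8.5*5.4 = 6.4 + 45.9 = 52.3

-0.2800 + 52.3000i


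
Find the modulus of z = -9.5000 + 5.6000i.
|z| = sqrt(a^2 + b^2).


|z| = sqrt((-9.5)^2 + 5.6^2) = sqrt(90.25 + 31.36) = sqrt(121.61) = 11.0277

|z| = 11.0277


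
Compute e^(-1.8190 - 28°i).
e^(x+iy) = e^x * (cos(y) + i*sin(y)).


e^-1.8190 = 0.1622
cos(-28°) = 0.8829
sin(-28°) = -0.46947
Real = 0.1622*0.8829 = 0.1432
Imag = 0.1622*(-0.46947) = -0.0761

0.1432 - 0.0761i


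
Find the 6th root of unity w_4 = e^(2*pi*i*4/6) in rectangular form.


Angle = 360*4/6 = 240°
a = cos(240°) = -0.5000
b = sin(240°) = -0.8660

-0.5000 - 0.8660i


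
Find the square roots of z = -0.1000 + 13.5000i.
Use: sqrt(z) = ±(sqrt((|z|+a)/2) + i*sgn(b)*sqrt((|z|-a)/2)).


|z| = sqrt(0.01+182.25) = 13.5004
sqrt((|z|+a)/2) = sqrt((13.5004+(-0.1))/2) = sqrt(6.7002) = 2.5885
sqrt((|z|-a)/2) = sqrt((13.5004-(-0.1))/2) = sqrt(6.8002) = 2.6077

±(2.5885 + 2.6077i) i.e. 2.5885 + 2.6077i and -2.5885 - 2.6077i


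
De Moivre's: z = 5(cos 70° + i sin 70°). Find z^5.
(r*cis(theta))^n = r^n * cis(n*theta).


r^5 = 5^5 = 3125
n*theta = 5*70° = 350° = 350° (mod 360)
a = 3125*cos(350°) = 3077.5242
b = 3125*sin(350°) = -542.6506

3125 cis(350°) = 3077.5242 - 542.6506i


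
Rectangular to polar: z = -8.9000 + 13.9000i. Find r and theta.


r = sqrt(79.21+193.21) = sqrt(272.42) = 16.5052
theta = atan2(13.9, -8.9) = 122.6309 degrees

r = 16.5052, theta = 122.6309 degrees


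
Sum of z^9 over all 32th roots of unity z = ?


The roots are w_k = w^k with w = e^(2*pi*i/32), and (w^k)^9 = (w^9)^k.
So S = 1 + u + u^2 + ... + u^(31) with u = w^9.
9 = 0*32 + 9, so 9 is not a multiple of 32: u = w^9 ≠ 1 (w is a primitive 32th root), while u^32 = (w^32)^9 = 1.
Geometric series: S = (1 - u^32)/(1 - u) = (1 - 1)/(1 - u) = 0

S = 0


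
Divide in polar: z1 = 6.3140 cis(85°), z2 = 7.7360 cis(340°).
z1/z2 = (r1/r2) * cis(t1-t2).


r = 6.3140 / 7.7360 = 0.8162
theta = 85° - 340° = -255° = 105° (mod 360)

0.8162 cis(105°)


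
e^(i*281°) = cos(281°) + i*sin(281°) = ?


cos(281°) = 0.1908
sin(281°) = -0.9816

e^(i*281°) = 0.1908 - 0.9816i


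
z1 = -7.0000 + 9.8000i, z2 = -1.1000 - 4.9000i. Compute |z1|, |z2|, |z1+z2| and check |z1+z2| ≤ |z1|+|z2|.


|z1| = sqrt((-7)^2 + 9.8^2) = sqrt(145.04) = 12.0433
|z2| = sqrt((-1.1)^2 + (-4.9)^2) = sqrt(25.22) = 5.0220
z1+z2 = -8.1000 + 4.9000i
|z1+z2| = sqrt(89.62) = 9.4668
|z1|+|z2| = 12.0433 + 5.0220 = 17.0653

|z1+z2| = 9.4668 ≤ |z1|+|z2| = 17.0653 (verified)


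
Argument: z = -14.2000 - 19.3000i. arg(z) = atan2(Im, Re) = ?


Re = -14.2, Im = -19.3
arg = atan2(-19.3, -14.2) = -126.3438 degrees

arg(z) = -126.3438 degrees


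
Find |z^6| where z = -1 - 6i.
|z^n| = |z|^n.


|z| = sqrt(1+36) = sqrt(37) = 6.0828
|z^6| = |z|^6 = (sqrt(37))^6 = 37^3 = 50653

|z^6| = 50653


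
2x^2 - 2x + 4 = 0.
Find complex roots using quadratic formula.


disc = (-2)^2 - 4*2*4 = 4 - 32 = -28
sqrt(|disc|) = sqrt(28) = 5.2915
Real part = 2/(2*2) = 0.5000
Imag part = 5.2915/(2*2) = 1.3229

0.5000 ± 1.3229i


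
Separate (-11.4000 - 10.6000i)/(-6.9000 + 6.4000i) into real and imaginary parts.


Multiply by conjugate: (-11.4000 - 10.6000i)(-6.9000 - 6.4000i) / ((-6.9)^2 + 6.4^2)
Numerator real = -11.4*(-6.9) - (10.6)*6.4 = 10.82
Numerator imag = -10.6*(-6.9) - (-11.4)*6.4 = 146.1
Denominator = 88.57
Re(z) = 10.82/88.57 = 0.1222
Im(z) = 146.1/88.57 = 1.6495

Re(z) = 0.1222, Im(z) = 1.6495


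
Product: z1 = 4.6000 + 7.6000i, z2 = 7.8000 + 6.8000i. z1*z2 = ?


Real = 4.6*7.8 - 7.6*6.8 = 35.88 - 51.68 = -15.8
Imag = 4.6*6.8 + 7.8*7.6 = 31.28 + 59.28 = 90.56

-15.8000 + 90.5600i


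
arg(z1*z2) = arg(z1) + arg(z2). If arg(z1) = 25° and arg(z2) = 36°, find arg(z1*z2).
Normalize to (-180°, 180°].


arg(z1*z2) = 25° + 36° = 61°
Normalized to (-180°, 180°]: 61°

61°


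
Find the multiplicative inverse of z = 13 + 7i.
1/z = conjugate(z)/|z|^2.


|z|^2 = 169+49 = 218
1/z = (13 - 7i)/218

1/z = 0.0596 - 0.0321i


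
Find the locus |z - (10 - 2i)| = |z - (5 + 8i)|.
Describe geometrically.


Equal distances means the locus is the perpendicular bisector of z1 and z2.
Midpoint = ((10+5)/2, (-2+8)/2) = (7.5000, 3.0000)

Perpendicular bisector through (7.5000, 3.0000)


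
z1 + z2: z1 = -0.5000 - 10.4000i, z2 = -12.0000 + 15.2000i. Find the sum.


Real: -0.5 - 12 = -12.5
Imag: -10.4 + 15.2 = 4.8

-12.5000 + 4.8000i


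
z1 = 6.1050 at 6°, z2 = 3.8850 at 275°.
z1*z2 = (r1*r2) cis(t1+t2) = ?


r = 6.1050 * 3.8850 = 23.7179
theta = 6° + 275° = 281° = 281° (mod 360)

23.7179 cis(281°)


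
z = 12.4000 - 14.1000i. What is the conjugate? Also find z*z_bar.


z_bar = 12.4000 + 14.1000i
z*z_bar = 12.4^2 + (-14.1)^2 = 153.76 + 198.81 = 352.57

z_bar = 12.4000 + 14.1000i, z*z_bar = 352.57


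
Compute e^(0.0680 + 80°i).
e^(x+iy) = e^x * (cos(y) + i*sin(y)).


e^0.0680 = 1.0704
cos(80°) = 0.17365
sin(80°) = 0.9848
Real = 1.0704*0.17365 = 0.1859
Imag = 1.0704*0.9848 = 1.0541

0.1859 + 1.0541i


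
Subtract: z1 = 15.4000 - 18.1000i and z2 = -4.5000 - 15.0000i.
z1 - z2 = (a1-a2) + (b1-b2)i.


Real: 15.4 + 4.5 = 19.9
Imag: -18.1 + 15 = -3.1

19.9000 - 3.1000i


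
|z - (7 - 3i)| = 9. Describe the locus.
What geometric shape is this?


|z - z0| = r is a circle with center z0 and radius r.
Center = (7, -3), radius = 9

Circle with center (7, -3) and radius 9


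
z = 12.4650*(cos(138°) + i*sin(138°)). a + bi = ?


a = 12.4650*cos(138°) = 12.4650*(-0.743145) = -9.2633
b = 12.4650*sin(138°) = 12.4650*0.66913 = 8.3407

-9.2633 + 8.3407i


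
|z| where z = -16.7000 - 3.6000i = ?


|z| = sqrt((-16.7)^2 + (-3.6)^2) = sqrt(278.89 + 12.96) = sqrt(291.85) = 17.0836

|z| = 17.0836


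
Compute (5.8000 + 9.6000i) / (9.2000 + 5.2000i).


Conjugate of z2 = 9.2000 - 5.2000i
Numerator: (5.8000 + 9.6000i)(9.2000 - 5.2000i) = 103.2800 + 58.1600i
Denominator: 9.2^2 + 5.2^2 = 111.68
Result = (103.2800 + 58.1600i)/111.68

0.9248 + 0.5208i


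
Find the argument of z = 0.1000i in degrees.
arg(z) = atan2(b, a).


Re = 0, Im = 0.1
arg = atan2(0.1, 0) = 90.0000 degrees

arg(z) = 90.0000 degrees


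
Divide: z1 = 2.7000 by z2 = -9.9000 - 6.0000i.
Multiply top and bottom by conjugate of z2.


Conjugate of z2 = -9.9000 + 6.0000i
Numerator: (2.7000)(-9.9000 + 6.0000i) = -26.7300 + 16.2000i
Denominator: (-9.9)^2 + (-6)^2 = 134.01
Result = (-26.7300 + 16.2000i)/134.01

-0.1995 + 0.1209i


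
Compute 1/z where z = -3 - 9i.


|z|^2 = 9+81 = 90
1/z = (-3 + 9i)/90

1/z = -0.0333 + 0.1000i


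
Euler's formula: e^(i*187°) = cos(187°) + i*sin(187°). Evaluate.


cos(187°) = -0.9925
sin(187°) = -0.1219

e^(i*187°) = -0.9925 - 0.1219i


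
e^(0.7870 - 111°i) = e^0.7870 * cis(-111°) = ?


e^0.7870 = 2.1968
cos(-111°) = -0.3584
sin(-111°) = -0.9336
Real = 2.1968*(-0.3584) = -0.7873
Imag = 2.1968*(-0.9336) = -2.0509

-0.7873 - 2.0509i


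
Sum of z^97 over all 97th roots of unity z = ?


The roots are w_k = w^k with w = e^(2*pi*i/97), and (w^k)^97 = (w^97)^k.
So S = 1 + u + u^2 + ... + u^(96) with u = w^97.
97 = 1*97 + 0, so 97 is a multiple of 97 and u = (w^97)^1 = 1.
Every one of the 97 terms equals 1: S = 97

S = 97


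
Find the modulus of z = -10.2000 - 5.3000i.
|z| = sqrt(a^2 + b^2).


|z| = sqrt((-10.2)^2 + (-5.3)^2) = sqrt(104.04 + 28.09) = sqrt(132.13) = 11.4948

|z| = 11.4948


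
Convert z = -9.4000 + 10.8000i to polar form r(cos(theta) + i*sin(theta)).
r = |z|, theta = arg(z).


r = sqrt(88.36+116.64) = sqrt(205) = 14.3178
theta = atan2(10.8, -9.4) = 131.0353 degrees

r = 14.3178, theta = 131.0353 degrees


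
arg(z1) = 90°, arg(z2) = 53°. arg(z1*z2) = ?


arg(z1*z2) = 90° + 53° = 143°
Normalized to (-180°, 180°]: 143°

143°


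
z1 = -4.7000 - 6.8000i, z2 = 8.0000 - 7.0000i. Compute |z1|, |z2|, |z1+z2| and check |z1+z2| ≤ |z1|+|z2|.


|z1| = sqrt((-4.7)^2 + (-6.8)^2) = sqrt(68.33) = 8.2662
|z2| = sqrt(8^2 + (-7)^2) = sqrt(113) = 10.6301
z1+z2 = 3.3000 - 13.8000i
|z1+z2| = sqrt(201.33) = 14.1891
|z1|+|z2| = 8.2662 + 10.6301 = 18.8963

|z1+z2| = 14.1891 ≤ |z1|+|z2| = 18.8963 (verified)


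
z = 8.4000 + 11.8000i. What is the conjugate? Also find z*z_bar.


z_bar = 8.4000 - 11.8000i
z*z_bar = 8.4^2 + 11.8^2 = 70.56 + 139.24 = 209.8

z_bar = 8.4000 - 11.8000i, z*z_bar = 209.8


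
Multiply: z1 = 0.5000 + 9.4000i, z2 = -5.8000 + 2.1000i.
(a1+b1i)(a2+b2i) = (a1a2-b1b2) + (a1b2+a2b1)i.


Real = 0.5*(-5.8) - 9.4*2.1 = -2.9 - 19.74 = -22.64
Imag = 0.5*2.1 - (5.8)*9.4 = 1.05 - (54.52) = -53.47

-22.6400 - 53.4700i


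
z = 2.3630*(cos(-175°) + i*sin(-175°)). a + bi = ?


a = 2.3630*cos(-175°) = 2.3630*(-0.9962) = -2.3540
b = 2.3630*sin(-175°) = 2.3630*(-0.087156) = -0.2059

-2.3540 - 0.2059i


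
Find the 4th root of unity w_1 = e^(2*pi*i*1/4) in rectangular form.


Angle = 360*1/4 = 90°
a = cos(90°) = 0
b = sin(90°) = 1.0000

0 + 1.0000i


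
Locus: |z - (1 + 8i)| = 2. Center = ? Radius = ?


|z - z0| = r is a circle with center z0 and radius r.
Center = (1, 8), radius = 2

Circle with center (1, 8) and radius 2


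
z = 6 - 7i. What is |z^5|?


|z| = sqrt(36+49) = sqrt(85) = 9.2195
|z^5| = |z|^5 = (sqrt(85))^5 = 85^2 * sqrt(85) = 7225*sqrt(85)

|z^5| = 7225*sqrt(85) ≈ 66611.2087


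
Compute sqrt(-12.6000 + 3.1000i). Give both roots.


|z| = sqrt(158.76+9.61) = 12.9757
sqrt((|z|+a)/2) = sqrt((12.9757+(-12.6))/2) = sqrt(0.1879) = 0.4334
sqrt((|z|-a)/2) = sqrt((12.9757-(-12.6))/2) = sqrt(12.7879) = 3.5760

±(0.4334 + 3.5760i) i.e. 0.4334 + 3.5760i and -0.4334 - 3.5760i


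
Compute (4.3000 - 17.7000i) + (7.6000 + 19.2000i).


Real: 4.3 + 7.6 = 11.9
Imag: -17.7 + 19.2 = 1.5

11.9000 + 1.5000i


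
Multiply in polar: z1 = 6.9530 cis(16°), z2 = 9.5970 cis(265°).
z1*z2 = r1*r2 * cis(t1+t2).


r = 6.9530 * 9.5970 = 66.7279
theta = 16° + 265° = 281° = 281° (mod 360)

66.7279 cis(281°)


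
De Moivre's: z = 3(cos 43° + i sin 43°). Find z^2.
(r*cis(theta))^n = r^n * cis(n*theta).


r^2 = 3^2 = 9
n*theta = 2*43° = 86° = 86° (mod 360)
a = 9*cos(86°) = 0.6278
b = 9*sin(86°) = 8.9781

9 cis(86°) = 0.6278 + 8.9781i


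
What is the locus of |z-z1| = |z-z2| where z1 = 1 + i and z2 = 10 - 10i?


Equal distances means the locus is the perpendicular bisector of z1 and z2.
Midpoint = ((1+10)/2, (1+(-10))/2) = (5.5000, -4.5000)

Perpendicular bisector through (5.5000, -4.5000)


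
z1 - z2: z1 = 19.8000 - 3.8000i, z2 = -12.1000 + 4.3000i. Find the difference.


Real: 19.8 + 12.1 = 31.9
Imag: -3.8 - 4.3 = -8.1

31.9000 - 8.1000i


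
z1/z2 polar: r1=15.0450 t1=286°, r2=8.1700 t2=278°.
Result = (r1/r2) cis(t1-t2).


r = 15.0450 / 8.1700 = 1.8415
theta = 286° - 278° = 8° = 8° (mod 360)

1.8415 cis(8°)


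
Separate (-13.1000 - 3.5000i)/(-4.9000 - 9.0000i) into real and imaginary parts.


Multiply by conjugate: (-13.1000 - 3.5000i)(-4.9000 + 9.0000i) / ((-4.9)^2 + (-9)^2)
Numerator real = -13.1*(-4.9) - (3.5)*(-9) = 95.69
Numerator imag = -3.5*(-4.9) - (-13.1)*(-9) = -100.75
Denominator = 105.01
Re(z) = 95.69/105.01 = 0.9112
Im(z) = -100.75/105.01 = -0.9594

Re(z) = 0.9112, Im(z) = -0.9594


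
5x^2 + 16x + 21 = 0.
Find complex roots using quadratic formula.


disc = 16^2 - 4*5*21 = 256 - 420 = -164
sqrt(|disc|) = sqrt(164) = 12.8062
Real part = -16/(2*5) = -1.6000
Imag part = 12.8062/(2*5) = 1.2806

-1.6000 ± 1.2806i


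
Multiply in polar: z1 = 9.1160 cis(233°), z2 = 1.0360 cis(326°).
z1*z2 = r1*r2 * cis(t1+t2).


r = 9.1160 * 1.0360 = 9.4442
theta = 233° + 326° = 559° = 199° (mod 360)

9.4442 cis(199°)


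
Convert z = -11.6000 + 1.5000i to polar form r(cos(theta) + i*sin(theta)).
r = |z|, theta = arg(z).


r = sqrt(134.56+2.25) = sqrt(136.81) = 11.6966
theta = atan2(1.5, -11.6) = 172.6319 degrees

r = 11.6966, theta = 172.6319 degrees


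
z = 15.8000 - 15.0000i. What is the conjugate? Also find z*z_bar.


z_bar = 15.8000 + 15.0000i
z*z_bar = 15.8^2 + (-15)^2 = 249.64 + 225 = 474.64

z_bar = 15.8000 + 15.0000i, z*z_bar = 474.64


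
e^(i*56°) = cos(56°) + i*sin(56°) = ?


cos(56°) = 0.5592
sin(56°) = 0.8290

e^(i*56°) = 0.5592 + 0.8290i


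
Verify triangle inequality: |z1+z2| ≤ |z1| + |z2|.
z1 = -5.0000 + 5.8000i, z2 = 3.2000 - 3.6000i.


|z1| = sqrt((-5)^2 + 5.8^2) = sqrt(58.64) = 7.6577
|z2| = sqrt(3.2^2 + (-3.6)^2) = sqrt(23.2) = 4.8166
z1+z2 = -1.8000 + 2.2000i
|z1+z2| = sqrt(8.08) = 2.8425
|z1|+|z2| = 7.6577 + 4.8166 = 12.4743

|z1+z2| = 2.8425 ≤ |z1|+|z2| = 12.4743 (verified)


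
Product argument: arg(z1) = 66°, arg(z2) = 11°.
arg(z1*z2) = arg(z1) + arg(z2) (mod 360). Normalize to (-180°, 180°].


arg(z1*z2) = 66° + 11° = 77°
Normalized to (-180°, 180°]: 77°

77°


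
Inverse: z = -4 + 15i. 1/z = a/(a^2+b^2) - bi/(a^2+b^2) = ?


|z|^2 = 16+225 = 241
1/z = (-4 - 15i)/241

1/z = -0.0166 - 0.0622i


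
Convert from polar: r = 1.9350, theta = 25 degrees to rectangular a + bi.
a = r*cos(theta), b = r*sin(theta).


a = 1.9350*cos(25°) = 1.9350*0.9063 = 1.7537
b = 1.9350*sin(25°) = 1.9350*0.42262 = 0.8178

1.7537 + 0.8178i


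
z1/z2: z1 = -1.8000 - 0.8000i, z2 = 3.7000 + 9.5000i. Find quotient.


Conjugate of z2 = 3.7000 - 9.5000i
Numerator: (-1.8000 - 0.8000i)(3.7000 - 9.5000i) = -14.2600 + 14.1400i
Denominator: 3.7^2 + 9.5^2 = 103.94
Result = (-14.2600 + 14.1400i)/103.94

-0.1372 + 0.1360i


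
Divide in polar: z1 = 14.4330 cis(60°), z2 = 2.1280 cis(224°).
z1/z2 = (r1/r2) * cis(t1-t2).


r = 14.4330 / 2.1280 = 6.7824
theta = 60° - 224° = -164° = 196° (mod 360)

6.7824 cis(196°)


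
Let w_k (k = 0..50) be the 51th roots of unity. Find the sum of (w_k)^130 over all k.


The roots are w_k = w^k with w = e^(2*pi*i/51), and (w^k)^130 = (w^130)^k.
So S = 1 + u + u^2 + ... + u^(50) with u = w^130.
130 = 2*51 + 28, so 130 is not a multiple of 51: u = (w^51)^2 * w^28 = w^28 ≠ 1 (w is a primitive 51th root), while u^51 = (w^51)^130 = 1.
Geometric series: S = (1 - u^51)/(1 - u) = (1 - 1)/(1 - u) = 0

S = 0


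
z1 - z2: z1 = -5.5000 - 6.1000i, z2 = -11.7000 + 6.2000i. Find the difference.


Real: -5.5 + 11.7 = 6.2
Imag: -6.1 - 6.2 = -12.3

6.2000 - 12.3000i


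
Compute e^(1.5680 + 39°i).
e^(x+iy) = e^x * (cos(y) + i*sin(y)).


e^1.5680 = 4.79704
cos(39°) = 0.77715
sin(39°) = 0.62932
Real = 4.79704*0.77715 = 3.7280
Imag = 4.79704*0.62932 = 3.0189

3.7280 + 3.0189i


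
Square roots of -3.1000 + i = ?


|z| = sqrt(9.61+1) = 3.2573
sqrt((|z|+a)/2) = sqrt((3.2573+(-3.1))/2) = sqrt(0.0786) = 0.2804
sqrt((|z|-a)/2) = sqrt((3.2573-(-3.1))/2) = sqrt(3.1786) = 1.7829

±(0.2804 + 1.7829i) i.e. 0.2804 + 1.7829i and -0.2804 - 1.7829i


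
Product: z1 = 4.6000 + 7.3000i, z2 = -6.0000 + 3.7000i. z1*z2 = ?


Real = 4.6*(-6) - 7.3*3.7 = -27.6 - 27.01 = -54.61
Imag = 4.6*3.7 - (6)*7.3 = 17.02 - (43.8) = -26.78

-54.6100 - 26.7800i


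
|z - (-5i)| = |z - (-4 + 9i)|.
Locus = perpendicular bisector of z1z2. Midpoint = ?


Equal distances means the locus is the perpendicular bisector of z1 and z2.
Midpoint = ((0+(-4))/2, (-5+9)/2) = (-2.0000, 2.0000)

Perpendicular bisector through (-2.0000, 2.0000)


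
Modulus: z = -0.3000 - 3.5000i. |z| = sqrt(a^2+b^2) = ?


|z| = sqrt((-0.3)^2 + (-3.5)^2) = sqrt(0.09 + 12.25) = sqrt(12.34) = 3.5128

|z| = 3.5128


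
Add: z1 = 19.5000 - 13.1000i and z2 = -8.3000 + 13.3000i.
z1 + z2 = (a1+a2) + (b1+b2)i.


Real: 19.5 - 8.3 = 11.2
Imag: -13.1 + 13.3 = 0.2

11.2000 + 0.2000i


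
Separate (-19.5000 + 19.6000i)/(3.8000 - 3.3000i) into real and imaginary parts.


Multiply by conjugate: (-19.5000 + 19.6000i)(3.8000 + 3.3000i) / (3.8^2 + (-3.3)^2)
Numerator real = -19.5*3.8 + 19.6*(-3.3) = -138.78
Numerator imag = 19.6*3.8 - (-19.5)*(-3.3) = 10.13
Denominator = 25.33
Re(z) = -138.78/25.33 = -5.4789
Im(z) = 10.13/25.33 = 0.3999

Re(z) = -5.4789, Im(z) = 0.3999


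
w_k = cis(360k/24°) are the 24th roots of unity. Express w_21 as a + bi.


Angle = 360*21/24 = 315°
a = cos(315°) = 0.7071
b = sin(315°) = -0.7071

0.7071 - 0.7071i


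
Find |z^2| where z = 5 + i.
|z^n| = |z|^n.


|z| = sqrt(25+1) = sqrt(26) = 5.0990
|z^2| = |z|^2 = (sqrt(26))^2 = 26

|z^2| = 26


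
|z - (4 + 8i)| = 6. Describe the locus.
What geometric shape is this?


|z - z0| = r is a circle with center z0 and radius r.
Center = (4, 8), radius = 6

Circle with center (4, 8) and radius 6


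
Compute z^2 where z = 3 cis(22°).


r^2 = 3^2 = 9
n*theta = 2*22° = 44° = 44° (mod 360)
a = 9*cos(44°) = 6.4741
b = 9*sin(44°) = 6.2519

9 cis(44°) = 6.4741 + 6.2519i


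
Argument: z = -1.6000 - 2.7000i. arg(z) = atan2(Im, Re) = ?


Re = -1.6, Im = -2.7
arg = atan2(-2.7, -1.6) = -120.6507 degrees

arg(z) = -120.6507 degrees


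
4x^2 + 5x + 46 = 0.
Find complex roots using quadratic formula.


disc = 5^2 - 4*4*46 = 25 - 736 = -711
sqrt(|disc|) = sqrt(711) = 26.6646
Real part = -5/(2*4) = -0.6250
Imag part = 26.6646/(2*4) = 3.3331

-0.6250 ± 3.3331i


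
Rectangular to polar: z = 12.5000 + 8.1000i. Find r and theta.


r = sqrt(156.25+65.61) = sqrt(221.86) = 14.8950
theta = atan2(8.1, 12.5) = 32.9432 degrees

r = 14.8950, theta = 32.9432 degrees


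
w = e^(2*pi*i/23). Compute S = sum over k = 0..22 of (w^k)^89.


The roots are w_k = w^k with w = e^(2*pi*i/23), and (w^k)^89 = (w^89)^k.
So S = 1 + u + u^2 + ... + u^(22) with u = w^89.
89 = 3*23 + 20, so 89 is not a multiple of 23: u = (w^23)^3 * w^20 = w^20 ≠ 1 (w is a primitive 23th root), while u^23 = (w^23)^89 = 1.
Geometric series: S = (1 - u^23)/(1 - u) = (1 - 1)/(1 - u) = 0

S = 0


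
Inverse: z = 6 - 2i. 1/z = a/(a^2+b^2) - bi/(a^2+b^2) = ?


|z|^2 = 36+4 = 40
1/z = (6 + 2i)/40

1/z = 0.1500 + 0.0500i


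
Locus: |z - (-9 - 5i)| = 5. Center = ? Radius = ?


|z - z0| = r is a circle with center z0 and radius r.
Center = (-9, -5), radius = 5

Circle with center (-9, -5) and radius 5


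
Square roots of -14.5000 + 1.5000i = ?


|z| = sqrt(210.25+2.25) = 14.5774
sqrt((|z|+a)/2) = sqrt((14.5774+(-14.5))/2) = sqrt(0.0387) = 0.1967
sqrt((|z|-a)/2) = sqrt((14.5774-(-14.5))/2) = sqrt(14.5387) = 3.8130

±(0.1967 + 3.8130i) i.e. 0.1967 + 3.8130i and -0.1967 - 3.8130i


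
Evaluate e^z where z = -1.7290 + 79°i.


e^-1.7290 = 0.1775
cos(79°) = 0.1908
sin(79°) = 0.9816
Real = 0.1775*0.1908 = 0.0339
Imag = 0.1775*0.9816 = 0.1742

0.0339 + 0.1742i


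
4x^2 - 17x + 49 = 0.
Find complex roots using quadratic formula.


disc = (-17)^2 - 4*4*49 = 289 - 784 = -495
sqrt(|disc|) = sqrt(495) = 22.2486
Real part = 17/(2*4) = 2.1250
Imag part = 22.2486/(2*4) = 2.7811

2.1250 ± 2.7811i


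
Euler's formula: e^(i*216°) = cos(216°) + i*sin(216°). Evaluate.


cos(216°) = -0.8090
sin(216°) = -0.5878

e^(i*216°) = -0.8090 - 0.5878i


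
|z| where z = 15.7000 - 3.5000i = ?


|z| = sqrt(15.7^2 + (-3.5)^2) = sqrt(246.49 + 12.25) = sqrt(258.74) = 16.0854

|z| = 16.0854


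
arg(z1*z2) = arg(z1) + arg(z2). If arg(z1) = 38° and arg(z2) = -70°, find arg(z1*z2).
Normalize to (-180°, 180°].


arg(z1*z2) = 38° - 70° = -32°
Normalized to (-180°, 180°]: -32°

-32°


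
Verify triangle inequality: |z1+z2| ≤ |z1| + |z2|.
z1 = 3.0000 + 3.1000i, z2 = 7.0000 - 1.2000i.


|z1| = sqrt(3^2 + 3.1^2) = sqrt(18.61) = 4.3139
|z2| = sqrt(7^2 + (-1.2)^2) = sqrt(50.44) = 7.1021
z1+z2 = 10.0000 + 1.9000i
|z1+z2| = sqrt(103.61) = 10.1789
|z1|+|z2| = 4.3139 + 7.1021 = 11.4160

|z1+z2| = 10.1789 ≤ |z1|+|z2| = 11.4160 (verified)


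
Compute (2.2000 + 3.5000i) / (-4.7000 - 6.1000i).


Conjugate of z2 = -4.7000 + 6.1000i
Numerator: (2.2000 + 3.5000i)(-4.7000 + 6.1000i) = -31.6900 - 3.0300i
Denominator: (-4.7)^2 + (-6.1)^2 = 59.3
Result = (-31.6900 - 3.0300i)/59.3

-0.5344 - 0.0511i


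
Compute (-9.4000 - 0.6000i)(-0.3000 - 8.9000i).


Real = -9.4*(-0.3) - (-0.6)*(-8.9) = 2.82 - 5.34 = -2.52
Imag = -9.4*(-8.9) - (0.3)*(-0.6) = 83.66 + 0.18 = 83.84

-2.5200 + 83.8400i


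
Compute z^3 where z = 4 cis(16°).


r^3 = 4^3 = 64
n*theta = 3*16° = 48° = 48° (mod 360)
a = 64*cos(48°) = 42.8244
b = 64*sin(48°) = 47.5613

64 cis(48°) = 42.8244 + 47.5613i


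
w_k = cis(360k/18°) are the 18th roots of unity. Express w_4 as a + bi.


Angle = 360*4/18 = 80°
a = cos(80°) = 0.1736
b = sin(80°) = 0.9848

0.1736 + 0.9848i


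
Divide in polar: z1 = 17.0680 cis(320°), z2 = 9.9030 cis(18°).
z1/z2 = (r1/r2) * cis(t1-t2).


r = 17.0680 / 9.9030 = 1.7235
theta = 320° - 18° = 302° = 302° (mod 360)

1.7235 cis(302°)


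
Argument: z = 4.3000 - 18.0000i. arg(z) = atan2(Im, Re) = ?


Re = 4.3, Im = -18
arg = atan2(-18, 4.3) = -76.5645 degrees

arg(z) = -76.5645 degrees


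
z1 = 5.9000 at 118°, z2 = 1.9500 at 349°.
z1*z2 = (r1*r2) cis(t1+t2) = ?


r = 5.9000 * 1.9500 = 11.5050
theta = 118° + 349° = 467° = 107° (mod 360)

11.5050 cis(107°)


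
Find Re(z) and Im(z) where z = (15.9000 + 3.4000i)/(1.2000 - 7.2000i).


Multiply by conjugate: (15.9000 + 3.4000i)(1.2000 + 7.2000i) / (1.2^2 + (-7.2)^2)
Numerator real = 15.9*1.2 + 3.4*(-7.2) = -5.4
Numerator imag = 3.4*1.2 - 15.9*(-7.2) = 118.56
Denominator = 53.28
Re(z) = -5.4/53.28 = -0.1014
Im(z) = 118.56/53.28 = 2.2252

Re(z) = -0.1014, Im(z) = 2.2252


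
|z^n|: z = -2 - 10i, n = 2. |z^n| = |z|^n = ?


|z| = sqrt(4+100) = sqrt(104) = 10.1980
|z^2| = |z|^2 = (sqrt(104))^2 = 104

|z^2| = 104


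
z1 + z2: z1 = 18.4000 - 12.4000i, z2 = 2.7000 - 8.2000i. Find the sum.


Real: 18.4 + 2.7 = 21.1
Imag: -12.4 - 8.2 = -20.6

21.1000 - 20.6000i


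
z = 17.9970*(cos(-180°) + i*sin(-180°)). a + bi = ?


a = 17.9970*cos(-180°) = 17.9970*(-1) = -17.9970
b = 17.9970*sin(-180°) = 17.9970*0 = 0

-17.9970 + 0i


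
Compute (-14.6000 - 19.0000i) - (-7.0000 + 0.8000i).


Real: -14.6 + 7 = -7.6
Imag: -19 - 0.8 = -19.8

-7.6000 - 19.8000i


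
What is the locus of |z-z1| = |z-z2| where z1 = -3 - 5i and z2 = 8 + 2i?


Equal distances means the locus is the perpendicular bisector of z1 and z2.
Midpoint = ((-3+8)/2, (-5+2)/2) = (2.5000, -1.5000)

Perpendicular bisector through (2.5000, -1.5000)


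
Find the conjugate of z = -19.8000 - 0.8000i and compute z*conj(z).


z_bar = -19.8000 + 0.8000i
z*z_bar = (-19.8)^2 + (-0.8)^2 = 392.04 + 0.64 = 392.68

z_bar = -19.8000 + 0.8000i, z*z_bar = 392.68


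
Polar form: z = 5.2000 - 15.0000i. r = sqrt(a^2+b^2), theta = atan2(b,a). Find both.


r = sqrt(27.04+225) = sqrt(252.04) = 15.8758
theta = atan2(-15, 5.2) = -70.8803 degrees

r = 15.8758, theta = -70.8803 degrees


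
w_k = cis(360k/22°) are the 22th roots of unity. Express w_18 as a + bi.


Angle = 360*18/22 = 294.5455°
a = cos(294.5455°) = 0.4154
b = sin(294.5455°) = -0.9096

0.4154 - 0.9096i


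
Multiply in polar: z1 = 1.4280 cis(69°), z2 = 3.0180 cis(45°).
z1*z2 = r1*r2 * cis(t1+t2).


r = 1.4280 * 3.0180 = 4.3097
theta = 69° + 45° = 114° = 114° (mod 360)

4.3097 cis(114°)


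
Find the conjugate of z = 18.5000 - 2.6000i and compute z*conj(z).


z_bar = 18.5000 + 2.6000i
z*z_bar = 18.5^2 + (-2.6)^2 = 342.25 + 6.76 = 349.01

z_bar = 18.5000 + 2.6000i, z*z_bar = 349.01


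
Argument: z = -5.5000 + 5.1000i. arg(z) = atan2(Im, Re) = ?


Re = -5.5, Im = 5.1
arg = atan2(5.1, -5.5) = 137.1611 degrees

arg(z) = 137.1611 degrees


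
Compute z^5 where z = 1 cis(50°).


r^5 = 1^5 = 1
n*theta = 5*50° = 250° = 250° (mod 360)
a = 1*cos(250°) = -0.3420
b = 1*sin(250°) = -0.9397

1 cis(250°) = -0.3420 - 0.9397i


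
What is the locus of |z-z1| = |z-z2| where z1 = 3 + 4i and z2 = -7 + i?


Equal distances means the locus is the perpendicular bisector of z1 and z2.
Midpoint = ((3+(-7))/2, (4+1)/2) = (-2.0000, 2.5000)

Perpendicular bisector through (-2.0000, 2.5000)


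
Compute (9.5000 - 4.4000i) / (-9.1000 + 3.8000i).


Conjugate of z2 = -9.1000 - 3.8000i
Numerator: (9.5000 - 4.4000i)(-9.1000 - 3.8000i) = -103.1700 + 3.9400i
Denominator: (-9.1)^2 + 3.8^2 = 97.25
Result = (-103.1700 + 3.9400i)/97.25

-1.0609 + 0.0405i


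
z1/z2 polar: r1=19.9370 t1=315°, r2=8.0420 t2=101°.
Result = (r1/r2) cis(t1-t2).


r = 19.9370 / 8.0420 = 2.4791
theta = 315° - 101° = 214° = 214° (mod 360)

2.4791 cis(214°)


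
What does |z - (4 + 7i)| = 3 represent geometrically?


|z - z0| = r is a circle with center z0 and radius r.
Center = (4, 7), radius = 3

Circle with center (4, 7) and radius 3


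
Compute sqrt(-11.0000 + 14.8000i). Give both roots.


|z| = sqrt(121+219.04) = 18.4402
sqrt((|z|+a)/2) = sqrt((18.4402+(-11))/2) = sqrt(3.7201) = 1.9288
sqrt((|z|-a)/2) = sqrt((18.4402-(-11))/2) = sqrt(14.7201) = 3.8367

±(1.9288 + 3.8367i) i.e. 1.9288 + 3.8367i and -1.9288 - 3.8367i


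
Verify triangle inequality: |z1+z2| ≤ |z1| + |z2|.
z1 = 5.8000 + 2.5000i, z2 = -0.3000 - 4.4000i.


|z1| = sqrt(5.8^2 + 2.5^2) = sqrt(39.89) = 6.3159
|z2| = sqrt((-0.3)^2 + (-4.4)^2) = sqrt(19.45) = 4.4102
z1+z2 = 5.5000 - 1.9000i
|z1+z2| = sqrt(33.86) = 5.8189
|z1|+|z2| = 6.3159 + 4.4102 = 10.7261

|z1+z2| = 5.8189 ≤ |z1|+|z2| = 10.7261 (verified)


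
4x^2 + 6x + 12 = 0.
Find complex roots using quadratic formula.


disc = 6^2 - 4*4*12 = 36 - 192 = -156
sqrt(|disc|) = sqrt(156) = 12.4900
Real part = -6/(2*4) = -0.7500
Imag part = 12.4900/(2*4) = 1.5612

-0.7500 ± 1.5612i
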